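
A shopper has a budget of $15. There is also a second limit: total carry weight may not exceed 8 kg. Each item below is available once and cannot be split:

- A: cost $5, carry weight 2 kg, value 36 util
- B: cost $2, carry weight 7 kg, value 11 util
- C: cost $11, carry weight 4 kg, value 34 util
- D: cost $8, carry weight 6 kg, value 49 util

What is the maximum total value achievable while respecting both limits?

Feasible sets respecting both limits:
- A+D: cost 13, carry weight 8, value 85
- D: cost 8, carry weight 6, value 49
- A: cost 5, carry weight 2, value 36
- C: cost 11, carry weight 4, value 34
Best: 85 util.

85 util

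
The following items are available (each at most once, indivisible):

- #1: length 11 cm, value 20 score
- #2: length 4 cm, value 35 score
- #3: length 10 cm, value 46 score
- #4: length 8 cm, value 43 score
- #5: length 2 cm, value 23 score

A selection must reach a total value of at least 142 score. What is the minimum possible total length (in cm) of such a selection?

Subsets with value ≥ 142, sorted by total length:
- #2+#3+#4+#5: length 24, value 147
- #1+#2+#3+#4: length 33, value 144
- #1+#2+#3+#4+#5: length 35, value 167
Minimum length: 24 cm.

24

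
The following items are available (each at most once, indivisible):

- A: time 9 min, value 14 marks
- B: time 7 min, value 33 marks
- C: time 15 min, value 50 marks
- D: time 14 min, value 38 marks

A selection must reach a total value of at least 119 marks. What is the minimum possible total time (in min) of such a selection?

Subsets with value ≥ 119, sorted by total time:
- B+C+D: time 36, value 121
- A+B+C+D: time 45, value 135
Minimum time: 36 min.

36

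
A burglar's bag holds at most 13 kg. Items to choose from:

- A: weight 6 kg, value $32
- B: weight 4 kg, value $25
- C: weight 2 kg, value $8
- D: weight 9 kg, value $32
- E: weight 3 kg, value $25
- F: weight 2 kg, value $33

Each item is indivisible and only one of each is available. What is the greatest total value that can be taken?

This is a 0/1 knapsack; check combinations near the capacity.
- A+C+E+F: weight 6+2+3+2=13, value 32+8+25+33=98
- B+C+E+F: weight 4+2+3+2=11, value 25+8+25+33=91
- A+E+F: weight 6+3+2=11, value 32+25+33=90
Best: $98.

$98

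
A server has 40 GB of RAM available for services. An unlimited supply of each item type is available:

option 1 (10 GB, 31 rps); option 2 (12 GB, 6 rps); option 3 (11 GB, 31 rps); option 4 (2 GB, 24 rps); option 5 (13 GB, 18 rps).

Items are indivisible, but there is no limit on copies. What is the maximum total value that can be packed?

Best value-per-unit is option 4 at 24/2, and filling with it alone uses memory 20×2=40. No mix of the others beats 20×24 = 480.

480 rps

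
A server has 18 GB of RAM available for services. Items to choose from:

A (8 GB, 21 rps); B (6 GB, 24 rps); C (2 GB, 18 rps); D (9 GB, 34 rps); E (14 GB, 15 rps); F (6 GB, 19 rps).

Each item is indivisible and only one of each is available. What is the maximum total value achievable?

76 rps

This is a 0/1 knapsack; check combinations near the capacity.
- B+C+D: memory 6+2+9=17, value 24+18+34=76
- C+D+F: memory 2+9+6=17, value 18+34+19=71
- A+B+C: memory 8+6+2=16, value 21+24+18=63
- B+C+F: memory 6+2+6=14, value 24+18+19=61
- B+D: memory 6+9=15, value 24+34=58
Best: 76 rps.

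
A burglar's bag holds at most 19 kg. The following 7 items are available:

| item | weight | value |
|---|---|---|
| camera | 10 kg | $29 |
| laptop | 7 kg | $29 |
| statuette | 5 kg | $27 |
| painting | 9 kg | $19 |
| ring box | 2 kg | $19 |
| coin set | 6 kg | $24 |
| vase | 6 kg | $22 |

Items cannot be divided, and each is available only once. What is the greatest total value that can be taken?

$92

Check high-value combinations within 19 kg:
- statuette+ring box+coin set+vase: weight 5+2+6+6=19, value 27+19+24+22=92
- laptop+statuette+coin set: weight 7+5+6=18, value 29+27+24=80
- laptop+statuette+vase: weight 7+5+6=18, value 29+27+22=78
Best: $92.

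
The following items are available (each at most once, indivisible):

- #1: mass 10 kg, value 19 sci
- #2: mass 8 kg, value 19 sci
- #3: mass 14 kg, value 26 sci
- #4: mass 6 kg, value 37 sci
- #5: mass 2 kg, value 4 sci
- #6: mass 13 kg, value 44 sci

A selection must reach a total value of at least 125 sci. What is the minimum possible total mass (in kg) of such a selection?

Subsets with value ≥ 125, sorted by total mass:
- #2+#3+#4+#6: mass 41, value 126
- #2+#3+#4+#5+#6: mass 43, value 130
- #1+#3+#4+#6: mass 43, value 126
- #1+#3+#4+#5+#6: mass 45, value 130
Minimum mass: 41 kg.

41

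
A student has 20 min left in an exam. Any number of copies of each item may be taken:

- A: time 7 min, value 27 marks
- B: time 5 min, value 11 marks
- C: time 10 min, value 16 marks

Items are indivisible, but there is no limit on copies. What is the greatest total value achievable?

Best value-per-unit is A at 27/7; filling with it alone gives 2×27 = 54.
Optimal mix: 2×A + 1×B → time 19, value 65.

65 marks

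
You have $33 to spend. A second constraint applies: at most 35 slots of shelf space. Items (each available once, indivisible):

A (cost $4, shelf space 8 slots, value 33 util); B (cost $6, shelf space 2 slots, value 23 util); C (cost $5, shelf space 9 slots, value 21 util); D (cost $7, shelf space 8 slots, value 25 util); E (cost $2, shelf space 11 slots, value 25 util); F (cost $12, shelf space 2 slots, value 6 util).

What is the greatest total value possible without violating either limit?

112 util

Feasible sets respecting both limits:
- A+B+D+E+F: cost 31, shelf space 31, value 112
- A+B+C+E+F: cost 29, shelf space 32, value 108
- A+B+D+E: cost 19, shelf space 29, value 106
- A+B+C+D: cost 22, shelf space 27, value 102
Best: 112 util.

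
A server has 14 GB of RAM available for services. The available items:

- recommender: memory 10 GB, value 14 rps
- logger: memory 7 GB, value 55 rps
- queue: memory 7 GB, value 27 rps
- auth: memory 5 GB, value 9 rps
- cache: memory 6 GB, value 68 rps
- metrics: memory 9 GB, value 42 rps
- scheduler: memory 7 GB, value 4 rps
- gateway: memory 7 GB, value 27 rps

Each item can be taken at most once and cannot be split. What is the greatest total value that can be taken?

123 rps

Check high-value combinations within 14 GB:
- logger+cache: memory 7+6=13, value 55+68=123
- queue+cache: memory 7+6=13, value 27+68=95
- cache+gateway: memory 6+7=13, value 68+27=95
- logger+queue: memory 7+7=14, value 55+27=82
- logger+gateway: memory 7+7=14, value 55+27=82
Best: 123 rps.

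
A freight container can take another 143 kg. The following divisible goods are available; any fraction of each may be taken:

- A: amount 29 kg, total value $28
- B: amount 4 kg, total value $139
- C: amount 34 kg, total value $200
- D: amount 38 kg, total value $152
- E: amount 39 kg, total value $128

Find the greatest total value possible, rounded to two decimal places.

646.03

Take in order of value per unit:
- B (139/4 per unit): all 4 → value 139, running total 139.00
- C (200/34 per unit): all 34 → value 200, running total 339.00
- D (152/38 per unit): all 38 → value 152, running total 491.00
- E (128/39 per unit): all 39 → value 128, running total 619.00
- A (28/29 per unit): 28 of 29 → value 28×28/29 = 27.0345, running total 646.03
Total 646.03.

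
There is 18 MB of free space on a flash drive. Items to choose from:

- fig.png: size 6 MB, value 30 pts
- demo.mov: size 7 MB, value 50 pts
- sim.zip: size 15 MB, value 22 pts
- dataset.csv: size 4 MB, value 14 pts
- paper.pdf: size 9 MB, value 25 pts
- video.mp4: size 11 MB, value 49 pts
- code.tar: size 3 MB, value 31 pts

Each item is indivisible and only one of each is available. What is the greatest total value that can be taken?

111 pts

Check high-value combinations within 18 MB:
- fig.png+demo.mov+code.tar: size 6+7+3=16, value 30+50+31=111
- demo.mov+video.mp4: size 7+11=18, value 50+49=99
- demo.mov+dataset.csv+code.tar: size 7+4+3=14, value 50+14+31=95
- fig.png+demo.mov+dataset.csv: size 6+7+4=17, value 30+50+14=94
Best: 111 pts.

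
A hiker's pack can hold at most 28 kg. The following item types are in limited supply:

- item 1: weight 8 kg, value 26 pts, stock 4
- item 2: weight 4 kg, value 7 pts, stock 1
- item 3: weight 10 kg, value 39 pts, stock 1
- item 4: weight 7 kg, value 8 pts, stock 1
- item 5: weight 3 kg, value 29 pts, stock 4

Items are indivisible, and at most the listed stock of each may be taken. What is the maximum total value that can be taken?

168 pts

Top feasible selections:
- 2×item 1 + 4×item 5: weight 28, value 168
- 1×item 2 + 1×item 3 + 4×item 5: weight 26, value 162
Best: 168 pts.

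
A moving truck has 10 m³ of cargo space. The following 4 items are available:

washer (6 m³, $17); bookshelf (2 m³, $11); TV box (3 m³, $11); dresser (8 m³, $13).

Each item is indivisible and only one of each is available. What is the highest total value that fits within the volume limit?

Check high-value combinations within 10 m³:
- washer+bookshelf: volume 6+2=8, value 17+11=28
- washer+TV box: volume 6+3=9, value 17+11=28
- bookshelf+dresser: volume 2+8=10, value 11+13=24
- bookshelf+TV box: volume 2+3=5, value 11+11=22
- washer: volume 6, value 17
Best: $28.

$28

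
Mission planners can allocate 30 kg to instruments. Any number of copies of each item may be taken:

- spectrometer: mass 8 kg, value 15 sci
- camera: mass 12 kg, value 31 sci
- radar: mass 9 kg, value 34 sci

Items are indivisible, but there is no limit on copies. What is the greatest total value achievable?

102 sci

Best value-per-unit is radar at 34/9, and filling with it alone uses mass 3×9=27. No mix of the others beats 3×34 = 102.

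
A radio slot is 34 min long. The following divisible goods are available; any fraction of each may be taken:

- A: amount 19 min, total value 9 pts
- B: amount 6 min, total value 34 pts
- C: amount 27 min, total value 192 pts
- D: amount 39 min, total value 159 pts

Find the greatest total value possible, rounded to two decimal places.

Take in order of value per unit:
- C (192/27 per unit): all 27 → value 192, running total 192.00
- B (34/6 per unit): all 6 → value 34, running total 226.00
- D (159/39 per unit): 1 of 39 → value 1×159/39 = 4.0769, running total 230.08
Total 230.08.

230.08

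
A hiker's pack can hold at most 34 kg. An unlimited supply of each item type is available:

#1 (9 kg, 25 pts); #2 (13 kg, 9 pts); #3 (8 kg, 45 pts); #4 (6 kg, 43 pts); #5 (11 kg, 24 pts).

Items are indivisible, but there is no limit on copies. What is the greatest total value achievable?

Best value-per-unit is #4 at 43/6; filling with it alone gives 5×43 = 215.
Optimal mix: 2×#3 + 3×#4 → weight 34, value 219.

219 pts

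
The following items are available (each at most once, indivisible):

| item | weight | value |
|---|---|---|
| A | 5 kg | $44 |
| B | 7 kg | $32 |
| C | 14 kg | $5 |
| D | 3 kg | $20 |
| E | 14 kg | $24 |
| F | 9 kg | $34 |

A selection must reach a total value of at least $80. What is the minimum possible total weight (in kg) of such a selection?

Subsets with value ≥ 80, sorted by total weight:
- A+B+D: weight 15, value 96
- A+D+F: weight 17, value 98
- B+D+F: weight 19, value 86
Minimum weight: 15 kg.

15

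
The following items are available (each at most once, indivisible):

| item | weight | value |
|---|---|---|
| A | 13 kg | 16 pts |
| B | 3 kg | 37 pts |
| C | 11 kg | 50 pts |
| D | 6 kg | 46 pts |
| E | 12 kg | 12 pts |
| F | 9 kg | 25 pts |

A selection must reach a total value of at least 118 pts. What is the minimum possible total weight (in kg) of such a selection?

Subsets with value ≥ 118, sorted by total weight:
- B+C+D: weight 20, value 133
- C+D+F: weight 26, value 121
- B+C+D+F: weight 29, value 158
Minimum weight: 20 kg.

20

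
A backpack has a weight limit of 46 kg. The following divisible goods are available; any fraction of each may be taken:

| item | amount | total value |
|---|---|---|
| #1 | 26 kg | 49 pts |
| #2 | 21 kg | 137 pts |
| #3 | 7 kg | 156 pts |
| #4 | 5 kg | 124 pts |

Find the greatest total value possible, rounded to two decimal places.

Take in order of value per unit:
- #4 (124/5 per unit): all 5 → value 124, running total 124.00
- #3 (156/7 per unit): all 7 → value 156, running total 280.00
- #2 (137/21 per unit): all 21 → value 137, running total 417.00
- #1 (49/26 per unit): 13 of 26 → value 13×49/26 = 24.5000, running total 441.50
Total 441.50.

441.50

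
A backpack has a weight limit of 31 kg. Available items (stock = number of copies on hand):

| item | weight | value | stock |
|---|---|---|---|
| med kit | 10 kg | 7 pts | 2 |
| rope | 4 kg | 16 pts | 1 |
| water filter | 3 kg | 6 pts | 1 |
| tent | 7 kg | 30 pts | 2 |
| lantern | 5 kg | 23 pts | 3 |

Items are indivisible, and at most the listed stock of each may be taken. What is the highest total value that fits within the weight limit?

129 pts

Best selections within weight 31 and stock limits:
- 2×tent + 3×lantern: weight 29, value 129
- 1×rope + 1×water filter + 2×tent + 2×lantern: weight 31, value 128
Best: 129 pts.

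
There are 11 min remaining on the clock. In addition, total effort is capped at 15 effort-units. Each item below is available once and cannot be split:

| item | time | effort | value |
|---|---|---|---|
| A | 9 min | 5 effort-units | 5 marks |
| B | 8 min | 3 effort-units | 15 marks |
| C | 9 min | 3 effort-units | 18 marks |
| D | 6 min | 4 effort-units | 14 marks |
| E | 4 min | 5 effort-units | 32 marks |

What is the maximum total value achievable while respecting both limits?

46 marks

Feasible sets respecting both limits:
- D+E: time 10, effort 9, value 46
- E: time 4, effort 5, value 32
- C: time 9, effort 3, value 18
Best: 46 marks.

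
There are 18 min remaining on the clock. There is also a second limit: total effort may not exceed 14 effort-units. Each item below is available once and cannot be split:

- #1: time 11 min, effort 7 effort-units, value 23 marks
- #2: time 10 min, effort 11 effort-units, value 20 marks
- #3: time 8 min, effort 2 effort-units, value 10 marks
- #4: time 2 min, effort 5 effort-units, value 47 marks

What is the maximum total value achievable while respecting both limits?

Feasible sets respecting both limits:
- #1+#4: time 13, effort 12, value 70
- #3+#4: time 10, effort 7, value 57
- #4: time 2, effort 5, value 47
Best: 70 marks.

70 marks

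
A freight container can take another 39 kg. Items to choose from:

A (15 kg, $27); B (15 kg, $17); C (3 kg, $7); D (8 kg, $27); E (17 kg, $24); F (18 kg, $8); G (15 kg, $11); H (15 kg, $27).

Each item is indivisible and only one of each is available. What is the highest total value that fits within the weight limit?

Check high-value combinations within 39 kg:
- A+D+H: weight 15+8+15=38, value 27+27+27=81
- A+B+D: weight 15+15+8=38, value 27+17+27=71
- B+D+H: weight 15+8+15=38, value 17+27+27=71
- A+D+G: weight 15+8+15=38, value 27+27+11=65
- D+G+H: weight 8+15+15=38, value 27+11+27=65
Best: $81.

$81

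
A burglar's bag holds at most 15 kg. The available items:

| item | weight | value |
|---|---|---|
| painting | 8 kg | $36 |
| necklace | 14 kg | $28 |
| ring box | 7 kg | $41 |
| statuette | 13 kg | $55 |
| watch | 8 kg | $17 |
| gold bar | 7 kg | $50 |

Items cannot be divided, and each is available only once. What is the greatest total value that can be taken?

$91

Check high-value combinations within 15 kg:
- ring box+gold bar: weight 7+7=14, value 41+50=91
- painting+gold bar: weight 8+7=15, value 36+50=86
- painting+ring box: weight 8+7=15, value 36+41=77
Best: $91.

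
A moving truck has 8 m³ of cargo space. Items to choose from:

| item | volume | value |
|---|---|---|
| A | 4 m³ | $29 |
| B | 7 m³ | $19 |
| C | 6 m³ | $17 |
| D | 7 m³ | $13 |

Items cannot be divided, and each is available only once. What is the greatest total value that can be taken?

$29

Check high-value combinations within 8 m³:
- A: volume 4, value 29
- B: volume 7, value 19
- C: volume 6, value 17
Best: $29.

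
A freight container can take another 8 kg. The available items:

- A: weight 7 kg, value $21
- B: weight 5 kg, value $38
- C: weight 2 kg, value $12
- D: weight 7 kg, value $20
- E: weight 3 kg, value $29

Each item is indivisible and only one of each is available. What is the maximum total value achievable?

Check high-value combinations within 8 kg:
- B+E: weight 5+3=8, value 38+29=67
- B+C: weight 5+2=7, value 38+12=50
- C+E: weight 2+3=5, value 12+29=41
Best: $67.

$67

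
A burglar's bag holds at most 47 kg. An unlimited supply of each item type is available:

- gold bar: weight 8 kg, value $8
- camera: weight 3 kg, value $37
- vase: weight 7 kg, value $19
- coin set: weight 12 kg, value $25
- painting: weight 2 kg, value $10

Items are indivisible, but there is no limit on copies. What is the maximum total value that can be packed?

Best value-per-unit is camera at 37/3; filling with it alone gives 15×37 = 555.
Optimal mix: 15×camera + 1×painting → weight 47, value 565.

$565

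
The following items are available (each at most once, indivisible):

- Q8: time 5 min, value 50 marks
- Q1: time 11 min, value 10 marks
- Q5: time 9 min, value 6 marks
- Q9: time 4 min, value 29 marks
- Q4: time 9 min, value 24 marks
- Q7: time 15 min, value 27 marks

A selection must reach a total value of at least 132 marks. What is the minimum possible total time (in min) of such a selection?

42

Subsets with value ≥ 132, sorted by total time:
- Q8+Q5+Q9+Q4+Q7: time 42, value 136
- Q8+Q1+Q9+Q4+Q7: time 44, value 140
- Q8+Q1+Q5+Q9+Q4+Q7: time 53, value 146
Minimum time: 42 min.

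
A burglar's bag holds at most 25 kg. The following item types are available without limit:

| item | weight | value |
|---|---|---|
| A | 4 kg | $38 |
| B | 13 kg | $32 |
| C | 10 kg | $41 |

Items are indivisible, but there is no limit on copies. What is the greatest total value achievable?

Best value-per-unit is A at 38/4, and filling with it alone uses weight 6×4=24. No mix of the others beats 6×38 = 228.

$228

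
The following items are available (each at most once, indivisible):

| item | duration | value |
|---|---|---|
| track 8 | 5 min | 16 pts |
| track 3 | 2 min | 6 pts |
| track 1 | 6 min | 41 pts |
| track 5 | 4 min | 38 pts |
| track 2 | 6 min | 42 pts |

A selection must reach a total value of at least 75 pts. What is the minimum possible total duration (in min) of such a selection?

Subsets with value ≥ 75, sorted by total duration:
- track 5+track 2: duration 10, value 80
- track 1+track 5: duration 10, value 79
Minimum duration: 10 min.

10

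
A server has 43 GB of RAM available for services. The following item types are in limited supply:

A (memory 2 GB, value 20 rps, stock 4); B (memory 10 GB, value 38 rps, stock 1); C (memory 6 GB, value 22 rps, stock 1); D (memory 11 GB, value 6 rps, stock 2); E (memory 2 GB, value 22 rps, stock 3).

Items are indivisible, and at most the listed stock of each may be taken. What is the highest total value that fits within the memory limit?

212 rps

Top feasible selections:
- 4×A + 1×B + 1×C + 1×D + 3×E: memory 41, value 212
- 4×A + 1×B + 1×C + 3×E: memory 30, value 206
Best: 212 rps.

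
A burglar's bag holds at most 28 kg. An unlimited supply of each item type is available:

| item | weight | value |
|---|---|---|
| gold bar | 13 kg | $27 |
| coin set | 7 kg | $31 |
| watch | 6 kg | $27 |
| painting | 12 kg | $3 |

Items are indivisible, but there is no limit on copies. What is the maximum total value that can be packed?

Best value-per-unit is watch at 27/6; filling with it alone gives 4×27 = 108.
Optimal mix: 4×coin set → weight 28, value 124.

$124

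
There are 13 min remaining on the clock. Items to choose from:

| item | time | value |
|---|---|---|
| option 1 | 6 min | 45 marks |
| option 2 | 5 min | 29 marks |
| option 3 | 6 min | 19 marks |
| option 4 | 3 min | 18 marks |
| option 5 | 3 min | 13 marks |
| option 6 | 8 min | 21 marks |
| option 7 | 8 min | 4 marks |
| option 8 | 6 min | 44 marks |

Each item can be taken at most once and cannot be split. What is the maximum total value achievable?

89 marks

Check high-value combinations within 13 min:
- option 1+option 8: time 6+6=12, value 45+44=89
- option 1+option 4+option 5: time 6+3+3=12, value 45+18+13=76
- option 4+option 5+option 8: time 3+3+6=12, value 18+13+44=75
- option 1+option 2: time 6+5=11, value 45+29=74
Best: 89 marks.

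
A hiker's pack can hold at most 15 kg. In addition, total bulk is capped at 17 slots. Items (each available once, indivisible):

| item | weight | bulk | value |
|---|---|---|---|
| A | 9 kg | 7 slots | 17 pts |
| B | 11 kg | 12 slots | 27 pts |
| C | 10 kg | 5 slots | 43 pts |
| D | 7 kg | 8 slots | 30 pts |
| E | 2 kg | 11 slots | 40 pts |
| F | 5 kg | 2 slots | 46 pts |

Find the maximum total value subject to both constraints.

89 pts

Feasible sets respecting both limits:
- C+F: weight 15, bulk 7, value 89
- E+F: weight 7, bulk 13, value 86
- C+E: weight 12, bulk 16, value 83
Best: 89 pts.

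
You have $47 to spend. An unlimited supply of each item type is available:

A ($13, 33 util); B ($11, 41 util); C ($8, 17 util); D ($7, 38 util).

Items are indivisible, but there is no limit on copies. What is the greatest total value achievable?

231 util

Best value-per-unit is D at 38/7; filling with it alone gives 6×38 = 228.
Optimal mix: 1×B + 5×D → cost 46, value 231.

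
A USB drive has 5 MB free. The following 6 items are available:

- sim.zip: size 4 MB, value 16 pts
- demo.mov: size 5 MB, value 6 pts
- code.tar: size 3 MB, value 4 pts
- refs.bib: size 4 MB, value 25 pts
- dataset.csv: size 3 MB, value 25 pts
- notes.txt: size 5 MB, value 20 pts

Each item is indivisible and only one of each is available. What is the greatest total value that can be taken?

Check high-value combinations within 5 MB:
- dataset.csv: size 3, value 25
- refs.bib: size 4, value 25
- notes.txt: size 5, value 20
- sim.zip: size 4, value 16
Best: 25 pts.

25 pts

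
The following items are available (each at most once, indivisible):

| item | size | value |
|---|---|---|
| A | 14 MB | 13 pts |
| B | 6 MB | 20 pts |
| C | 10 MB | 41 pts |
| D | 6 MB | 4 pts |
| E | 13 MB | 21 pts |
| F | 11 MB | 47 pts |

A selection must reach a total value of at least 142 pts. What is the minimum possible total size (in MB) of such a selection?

Subsets with value ≥ 142, sorted by total size:
- A+B+C+E+F: size 54, value 142
- A+B+C+D+E+F: size 60, value 146
Minimum size: 54 MB.

54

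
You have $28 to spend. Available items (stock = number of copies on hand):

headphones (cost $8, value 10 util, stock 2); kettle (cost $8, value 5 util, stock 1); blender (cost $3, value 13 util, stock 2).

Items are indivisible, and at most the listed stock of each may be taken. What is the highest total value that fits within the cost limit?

Top feasible selections:
- 2×headphones + 2×blender: cost 22, value 46
- 1×headphones + 1×kettle + 2×blender: cost 22, value 41
- 2×headphones + 1×kettle + 1×blender: cost 27, value 38
Best: 46 util.

46 util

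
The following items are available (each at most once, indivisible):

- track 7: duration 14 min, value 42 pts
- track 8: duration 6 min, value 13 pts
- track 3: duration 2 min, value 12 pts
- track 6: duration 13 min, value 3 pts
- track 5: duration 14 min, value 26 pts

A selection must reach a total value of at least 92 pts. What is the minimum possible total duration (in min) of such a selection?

Subsets with value ≥ 92, sorted by total duration:
- track 7+track 8+track 3+track 5: duration 36, value 93
- track 7+track 8+track 3+track 6+track 5: duration 49, value 96
Minimum duration: 36 min.

36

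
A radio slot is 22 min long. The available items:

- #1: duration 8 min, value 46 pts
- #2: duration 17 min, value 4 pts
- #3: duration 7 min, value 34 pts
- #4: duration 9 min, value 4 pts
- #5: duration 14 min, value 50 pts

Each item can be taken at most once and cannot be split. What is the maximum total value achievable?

96 pts

Check high-value combinations within 22 min:
- #1+#5: duration 8+14=22, value 46+50=96
- #3+#5: duration 7+14=21, value 34+50=84
- #1+#3: duration 8+7=15, value 46+34=80
- #5: duration 14, value 50
Best: 96 pts.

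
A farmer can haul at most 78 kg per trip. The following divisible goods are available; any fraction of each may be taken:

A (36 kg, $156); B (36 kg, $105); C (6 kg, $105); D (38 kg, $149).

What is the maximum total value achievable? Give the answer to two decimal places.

402.16

Take in order of value per unit:
- C (105/6 per unit): all 6 → value 105, running total 105.00
- A (156/36 per unit): all 36 → value 156, running total 261.00
- D (149/38 per unit): 36 of 38 → value 36×149/38 = 141.1579, running total 402.16
Total 402.16.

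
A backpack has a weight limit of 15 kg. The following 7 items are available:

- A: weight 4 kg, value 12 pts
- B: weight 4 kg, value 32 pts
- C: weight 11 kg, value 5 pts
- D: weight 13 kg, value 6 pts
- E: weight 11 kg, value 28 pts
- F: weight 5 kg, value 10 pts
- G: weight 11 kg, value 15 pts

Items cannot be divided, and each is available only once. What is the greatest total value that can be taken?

60 pts

Check high-value combinations within 15 kg:
- B+E: weight 4+11=15, value 32+28=60
- A+B+F: weight 4+4+5=13, value 12+32+10=54
- B+G: weight 4+11=15, value 32+15=47
- A+B: weight 4+4=8, value 12+32=44
Best: 60 pts.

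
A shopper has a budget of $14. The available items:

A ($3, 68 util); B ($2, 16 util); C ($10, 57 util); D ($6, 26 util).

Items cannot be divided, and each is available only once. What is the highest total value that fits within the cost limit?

125 util

Check high-value combinations within $14:
- A+C: cost 3+10=13, value 68+57=125
- A+B+D: cost 3+2+6=11, value 68+16+26=110
- A+D: cost 3+6=9, value 68+26=94
- A+B: cost 3+2=5, value 68+16=84
- B+C: cost 2+10=12, value 16+57=73
Best: 125 util.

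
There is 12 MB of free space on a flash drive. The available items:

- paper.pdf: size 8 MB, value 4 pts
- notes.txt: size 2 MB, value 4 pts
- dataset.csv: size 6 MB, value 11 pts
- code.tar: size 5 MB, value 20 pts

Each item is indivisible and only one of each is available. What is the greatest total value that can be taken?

This is a 0/1 knapsack; check combinations near the capacity.
- dataset.csv+code.tar: size 6+5=11, value 11+20=31
- notes.txt+code.tar: size 2+5=7, value 4+20=24
- code.tar: size 5, value 20
Best: 31 pts.

31 pts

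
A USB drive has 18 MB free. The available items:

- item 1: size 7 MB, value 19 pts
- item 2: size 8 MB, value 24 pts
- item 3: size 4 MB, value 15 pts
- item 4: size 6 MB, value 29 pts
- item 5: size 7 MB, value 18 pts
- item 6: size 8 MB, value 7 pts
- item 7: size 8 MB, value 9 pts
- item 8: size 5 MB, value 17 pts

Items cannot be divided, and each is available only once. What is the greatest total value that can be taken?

68 pts

Check high-value combinations within 18 MB:
- item 2+item 3+item 4: size 8+4+6=18, value 24+15+29=68
- item 1+item 4+item 8: size 7+6+5=18, value 19+29+17=65
- item 4+item 5+item 8: size 6+7+5=18, value 29+18+17=64
- item 1+item 3+item 4: size 7+4+6=17, value 19+15+29=63
- item 3+item 4+item 5: size 4+6+7=17, value 15+29+18=62
Best: 68 pts.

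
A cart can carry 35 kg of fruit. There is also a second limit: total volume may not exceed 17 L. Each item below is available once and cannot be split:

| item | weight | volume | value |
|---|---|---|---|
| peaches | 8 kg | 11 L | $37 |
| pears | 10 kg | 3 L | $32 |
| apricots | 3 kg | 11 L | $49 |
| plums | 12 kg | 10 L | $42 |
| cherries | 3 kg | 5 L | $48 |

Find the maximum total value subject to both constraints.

$97

Feasible sets respecting both limits:
- apricots+cherries: weight 6, volume 16, value 97
- plums+cherries: weight 15, volume 15, value 90
- peaches+cherries: weight 11, volume 16, value 85
- pears+apricots: weight 13, volume 14, value 81
Best: $97.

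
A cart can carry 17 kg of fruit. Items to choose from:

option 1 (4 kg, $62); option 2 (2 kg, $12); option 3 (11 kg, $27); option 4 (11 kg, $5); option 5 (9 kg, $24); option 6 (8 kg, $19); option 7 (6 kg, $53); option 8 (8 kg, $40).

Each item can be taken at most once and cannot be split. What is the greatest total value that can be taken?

Check high-value combinations within 17 kg:
- option 1+option 2+option 7: weight 4+2+6=12, value 62+12+53=127
- option 1+option 7: weight 4+6=10, value 62+53=115
- option 1+option 2+option 8: weight 4+2+8=14, value 62+12+40=114
- option 2+option 7+option 8: weight 2+6+8=16, value 12+53+40=105
Best: $127.

$127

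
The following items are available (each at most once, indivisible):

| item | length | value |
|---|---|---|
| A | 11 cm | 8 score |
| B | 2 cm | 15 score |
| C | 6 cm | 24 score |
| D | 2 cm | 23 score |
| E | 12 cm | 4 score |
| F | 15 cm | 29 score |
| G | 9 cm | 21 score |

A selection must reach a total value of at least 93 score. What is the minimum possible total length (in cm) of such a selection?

Subsets with value ≥ 93, sorted by total length:
- C+D+F+G: length 32, value 97
- B+C+D+F+G: length 34, value 112
Minimum length: 32 cm.

32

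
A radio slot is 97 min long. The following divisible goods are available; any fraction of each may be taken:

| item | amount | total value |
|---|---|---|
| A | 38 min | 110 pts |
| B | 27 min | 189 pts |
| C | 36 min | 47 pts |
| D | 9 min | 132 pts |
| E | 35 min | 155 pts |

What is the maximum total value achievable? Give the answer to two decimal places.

551.26

Take in order of value per unit:
- D (132/9 per unit): all 9 → value 132, running total 132.00
- B (189/27 per unit): all 27 → value 189, running total 321.00
- E (155/35 per unit): all 35 → value 155, running total 476.00
- A (110/38 per unit): 26 of 38 → value 26×110/38 = 75.2632, running total 551.26
Total 551.26.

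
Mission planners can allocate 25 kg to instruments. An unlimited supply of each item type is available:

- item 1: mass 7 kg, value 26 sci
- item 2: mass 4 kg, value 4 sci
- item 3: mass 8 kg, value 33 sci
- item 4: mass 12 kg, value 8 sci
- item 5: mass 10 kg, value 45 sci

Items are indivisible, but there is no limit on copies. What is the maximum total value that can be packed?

104 sci

Best value-per-unit is item 5 at 45/10; filling with it alone gives 2×45 = 90.
Optimal mix: 1×item 1 + 1×item 3 + 1×item 5 → mass 25, value 104.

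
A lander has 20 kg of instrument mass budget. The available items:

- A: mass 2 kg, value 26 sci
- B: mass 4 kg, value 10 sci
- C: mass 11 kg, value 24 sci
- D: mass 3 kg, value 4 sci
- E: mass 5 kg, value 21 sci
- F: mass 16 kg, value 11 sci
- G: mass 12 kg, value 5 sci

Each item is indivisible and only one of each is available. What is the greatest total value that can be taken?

Check high-value combinations within 20 kg:
- A+C+E: mass 2+11+5=18, value 26+24+21=71
- A+B+C+D: mass 2+4+11+3=20, value 26+10+24+4=64
- A+B+D+E: mass 2+4+3+5=14, value 26+10+4+21=61
- A+B+C: mass 2+4+11=17, value 26+10+24=60
Best: 71 sci.

71 sci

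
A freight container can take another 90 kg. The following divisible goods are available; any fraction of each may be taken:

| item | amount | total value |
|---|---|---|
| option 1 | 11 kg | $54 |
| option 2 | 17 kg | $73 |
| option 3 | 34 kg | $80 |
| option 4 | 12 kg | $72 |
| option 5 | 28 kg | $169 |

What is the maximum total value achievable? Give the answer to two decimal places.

419.76

Take in order of value per unit:
- option 5 (169/28 per unit): all 28 → value 169, running total 169.00
- option 4 (72/12 per unit): all 12 → value 72, running total 241.00
- option 1 (54/11 per unit): all 11 → value 54, running total 295.00
- option 2 (73/17 per unit): all 17 → value 73, running total 368.00
- option 3 (80/34 per unit): 22 of 34 → value 22×80/34 = 51.7647, running total 419.76
Total 419.76.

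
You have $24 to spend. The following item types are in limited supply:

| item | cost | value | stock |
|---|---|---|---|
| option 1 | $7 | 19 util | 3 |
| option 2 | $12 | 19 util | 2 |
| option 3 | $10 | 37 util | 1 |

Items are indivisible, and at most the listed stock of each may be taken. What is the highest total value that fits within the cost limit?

Top feasible selections:
- 2×option 1 + 1×option 3: cost 24, value 75
- 3×option 1: cost 21, value 57
- 1×option 1 + 1×option 3: cost 17, value 56
Best: 75 util.

75 util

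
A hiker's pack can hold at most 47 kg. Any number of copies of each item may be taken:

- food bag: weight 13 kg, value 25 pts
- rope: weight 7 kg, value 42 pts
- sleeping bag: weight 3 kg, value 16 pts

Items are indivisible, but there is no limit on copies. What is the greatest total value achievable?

Best value-per-unit is rope at 42/7; filling with it alone gives 6×42 = 252.
Optimal mix: 5×rope + 4×sleeping bag → weight 47, value 274.

274 pts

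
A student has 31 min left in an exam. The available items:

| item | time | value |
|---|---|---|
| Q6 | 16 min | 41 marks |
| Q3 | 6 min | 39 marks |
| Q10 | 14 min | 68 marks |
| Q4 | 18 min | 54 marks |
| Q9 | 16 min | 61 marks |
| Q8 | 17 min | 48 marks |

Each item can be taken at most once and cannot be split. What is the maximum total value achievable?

Check high-value combinations within 31 min:
- Q10+Q9: time 14+16=30, value 68+61=129
- Q10+Q8: time 14+17=31, value 68+48=116
- Q6+Q10: time 16+14=30, value 41+68=109
Best: 129 marks.

129 marks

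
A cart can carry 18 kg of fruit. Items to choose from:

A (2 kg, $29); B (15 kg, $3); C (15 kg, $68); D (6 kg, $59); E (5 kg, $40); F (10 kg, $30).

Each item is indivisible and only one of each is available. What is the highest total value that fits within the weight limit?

Check high-value combinations within 18 kg:
- A+D+E: weight 2+6+5=13, value 29+59+40=128
- A+D+F: weight 2+6+10=18, value 29+59+30=118
- D+E: weight 6+5=11, value 59+40=99
- A+E+F: weight 2+5+10=17, value 29+40+30=99
Best: $128.

$128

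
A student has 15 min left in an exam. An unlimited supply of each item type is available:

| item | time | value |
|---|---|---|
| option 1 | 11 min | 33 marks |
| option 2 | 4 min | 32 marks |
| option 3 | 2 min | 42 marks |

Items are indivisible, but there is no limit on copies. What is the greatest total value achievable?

Best value-per-unit is option 3 at 42/2, and filling with it alone uses time 7×2=14. No mix of the others beats 7×42 = 294.

294 marks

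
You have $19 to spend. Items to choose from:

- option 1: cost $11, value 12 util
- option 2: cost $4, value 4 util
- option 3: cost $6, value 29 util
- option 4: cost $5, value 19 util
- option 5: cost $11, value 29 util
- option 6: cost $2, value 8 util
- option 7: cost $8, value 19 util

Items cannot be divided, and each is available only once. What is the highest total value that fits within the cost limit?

67 util

This is a 0/1 knapsack; check combinations near the capacity.
- option 3+option 4+option 7: cost 6+5+8=19, value 29+19+19=67
- option 3+option 5+option 6: cost 6+11+2=19, value 29+29+8=66
- option 2+option 3+option 4+option 6: cost 4+6+5+2=17, value 4+29+19+8=60
Best: 67 util.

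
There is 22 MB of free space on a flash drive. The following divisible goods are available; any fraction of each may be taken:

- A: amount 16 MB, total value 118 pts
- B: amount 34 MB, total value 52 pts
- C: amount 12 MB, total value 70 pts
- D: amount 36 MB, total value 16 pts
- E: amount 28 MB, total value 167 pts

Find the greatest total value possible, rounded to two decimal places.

153.79

Take in order of value per unit:
- A (118/16 per unit): all 16 → value 118, running total 118.00
- E (167/28 per unit): 6 of 28 → value 6×167/28 = 35.7857, running total 153.79
Total 153.79.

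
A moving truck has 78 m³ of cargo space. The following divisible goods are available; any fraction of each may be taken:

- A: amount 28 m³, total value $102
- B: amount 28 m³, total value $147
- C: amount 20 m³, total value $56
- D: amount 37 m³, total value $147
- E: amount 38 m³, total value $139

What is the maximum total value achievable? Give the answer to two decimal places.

Take in order of value per unit:
- B (147/28 per unit): all 28 → value 147, running total 147.00
- D (147/37 per unit): all 37 → value 147, running total 294.00
- E (139/38 per unit): 13 of 38 → value 13×139/38 = 47.5526, running total 341.55
Total 341.55.

341.55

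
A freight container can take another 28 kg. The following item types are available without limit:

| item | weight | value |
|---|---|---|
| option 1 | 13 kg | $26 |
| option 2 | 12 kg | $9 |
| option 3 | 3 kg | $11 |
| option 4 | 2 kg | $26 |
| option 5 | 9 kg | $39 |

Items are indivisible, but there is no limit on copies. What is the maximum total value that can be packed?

Best value-per-unit is option 4 at 26/2, and filling with it alone uses weight 14×2=28. No mix of the others beats 14×26 = 364.

$364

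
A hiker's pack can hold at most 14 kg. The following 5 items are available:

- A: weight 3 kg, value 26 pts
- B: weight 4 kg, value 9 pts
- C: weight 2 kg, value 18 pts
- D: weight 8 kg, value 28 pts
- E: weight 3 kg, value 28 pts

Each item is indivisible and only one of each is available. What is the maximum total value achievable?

82 pts

Check high-value combinations within 14 kg:
- A+D+E: weight 3+8+3=14, value 26+28+28=82
- A+B+C+E: weight 3+4+2+3=12, value 26+9+18+28=81
- C+D+E: weight 2+8+3=13, value 18+28+28=74
- A+C+E: weight 3+2+3=8, value 26+18+28=72
- A+C+D: weight 3+2+8=13, value 26+18+28=72
Best: 82 pts.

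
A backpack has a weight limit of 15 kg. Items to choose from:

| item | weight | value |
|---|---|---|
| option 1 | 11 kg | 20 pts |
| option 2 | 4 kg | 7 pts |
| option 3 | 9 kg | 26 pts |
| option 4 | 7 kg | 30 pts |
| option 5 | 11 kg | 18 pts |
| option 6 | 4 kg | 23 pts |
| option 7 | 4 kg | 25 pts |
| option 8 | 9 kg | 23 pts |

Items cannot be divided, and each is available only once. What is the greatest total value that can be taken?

78 pts

Check high-value combinations within 15 kg:
- option 4+option 6+option 7: weight 7+4+4=15, value 30+23+25=78
- option 2+option 4+option 7: weight 4+7+4=15, value 7+30+25=62
- option 2+option 4+option 6: weight 4+7+4=15, value 7+30+23=60
- option 4+option 7: weight 7+4=11, value 30+25=55
- option 2+option 6+option 7: weight 4+4+4=12, value 7+23+25=55
Best: 78 pts.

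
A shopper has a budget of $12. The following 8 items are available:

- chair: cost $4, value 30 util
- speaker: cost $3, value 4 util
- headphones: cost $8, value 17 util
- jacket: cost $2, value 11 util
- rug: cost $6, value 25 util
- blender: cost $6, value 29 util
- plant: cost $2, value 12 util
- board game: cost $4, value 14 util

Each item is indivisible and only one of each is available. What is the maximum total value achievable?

71 util

This is a 0/1 knapsack; check combinations near the capacity.
- chair+blender+plant: cost 4+6+2=12, value 30+29+12=71
- chair+jacket+blender: cost 4+2+6=12, value 30+11+29=70
- chair+rug+plant: cost 4+6+2=12, value 30+25+12=67
- chair+jacket+plant+board game: cost 4+2+2+4=12, value 30+11+12+14=67
- chair+jacket+rug: cost 4+2+6=12, value 30+11+25=66
Best: 71 util.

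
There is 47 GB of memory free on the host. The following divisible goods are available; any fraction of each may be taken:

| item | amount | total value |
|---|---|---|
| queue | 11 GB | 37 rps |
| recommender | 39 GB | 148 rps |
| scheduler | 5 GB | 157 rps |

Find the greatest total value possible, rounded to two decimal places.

Take in order of value per unit:
- scheduler (157/5 per unit): all 5 → value 157, running total 157.00
- recommender (148/39 per unit): all 39 → value 148, running total 305.00
- queue (37/11 per unit): 3 of 11 → value 3×37/11 = 10.0909, running total 315.09
Total 315.09.

315.09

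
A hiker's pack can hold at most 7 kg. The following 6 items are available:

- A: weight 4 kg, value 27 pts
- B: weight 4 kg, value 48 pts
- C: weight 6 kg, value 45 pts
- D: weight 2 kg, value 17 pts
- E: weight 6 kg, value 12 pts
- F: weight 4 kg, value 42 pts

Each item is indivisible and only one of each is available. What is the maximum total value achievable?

65 pts

Check high-value combinations within 7 kg:
- B+D: weight 4+2=6, value 48+17=65
- D+F: weight 2+4=6, value 17+42=59
- B: weight 4, value 48
- C: weight 6, value 45
Best: 65 pts.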